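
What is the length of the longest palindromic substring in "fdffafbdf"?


Input: "fdffafbdf"
Checking substrings for palindromes:
  [0:3] "fdf" (len 3) => palindrome
  [3:6] "faf" (len 3) => palindrome
  [2:4] "ff" (len 2) => palindrome
Longest palindromic substring: "fdf" with length 3

3


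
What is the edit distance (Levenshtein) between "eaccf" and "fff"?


Computing edit distance: "eaccf" -> "fff"
DP table:
           f    f    f
      0    1    2    3
  e   1    1    2    3
  a   2    2    2    3
  c   3    3    3    3
  c   4    4    4    4
  f   5    4    4    4
Edit distance = dp[5][3] = 4

4


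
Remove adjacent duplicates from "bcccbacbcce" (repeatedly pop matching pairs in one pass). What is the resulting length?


Input: bcccbacbcce
Stack-based adjacent duplicate removal:
  Read 'b': push. Stack: b
  Read 'c': push. Stack: bc
  Read 'c': matches stack top 'c' => pop. Stack: b
  Read 'c': push. Stack: bc
  Read 'b': push. Stack: bcb
  Read 'a': push. Stack: bcba
  Read 'c': push. Stack: bcbac
  Read 'b': push. Stack: bcbacb
  Read 'c': push. Stack: bcbacbc
  Read 'c': matches stack top 'c' => pop. Stack: bcbacb
  Read 'e': push. Stack: bcbacbe
Final stack: "bcbacbe" (length 7)

7


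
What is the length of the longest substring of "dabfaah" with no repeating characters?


Input: "dabfaah"
Sliding window (track last position of each char):
  Position 0 ('d'): window [0,0] length 1 -- new best
  Position 1 ('a'): window [0,1] length 2 -- new best
  Position 2 ('b'): window [0,2] length 3 -- new best
  Position 3 ('f'): window [0,3] length 4 -- new best
  Position 4 ('a'): repeat (last at 1), move window start to 2
  Position 4 ('a'): window [2,4] length 3
  Position 5 ('a'): repeat (last at 4), move window start to 5
  Position 5 ('a'): window [5,5] length 1
  Position 6 ('h'): window [5,6] length 2
Longest substring with no repeats: "dabf" with length 4

4


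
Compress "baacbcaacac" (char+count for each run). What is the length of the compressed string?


Input: baacbcaacac
Runs:
  'b' x 1 => "b1"
  'a' x 2 => "a2"
  'c' x 1 => "c1"
  'b' x 1 => "b1"
  'c' x 1 => "c1"
  'a' x 2 => "a2"
  'c' x 1 => "c1"
  'a' x 1 => "a1"
  'c' x 1 => "c1"
Compressed: "b1a2c1b1c1a2c1a1c1"
Compressed length: 18

18


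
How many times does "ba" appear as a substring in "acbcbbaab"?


Searching for "ba" in "acbcbbaab"
Scanning each position:
  Position 0: "ac" => no
  Position 1: "cb" => no
  Position 2: "bc" => no
  Position 3: "cb" => no
  Position 4: "bb" => no
  Position 5: "ba" => MATCH
  Position 6: "aa" => no
  Position 7: "ab" => no
Total occurrences: 1

1


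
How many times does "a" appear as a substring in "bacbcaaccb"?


Searching for "a" in "bacbcaaccb"
Scanning each position:
  Position 0: "b" => no
  Position 1: "a" => MATCH
  Position 2: "c" => no
  Position 3: "b" => no
  Position 4: "c" => no
  Position 5: "a" => MATCH
  Position 6: "a" => MATCH
  Position 7: "c" => no
  Position 8: "c" => no
  Position 9: "b" => no
Total occurrences: 3

3


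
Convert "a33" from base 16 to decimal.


Input: "a33" in base 16
Positional expansion:
  Digit 'a' (value 10) x 16^2 = 2560
  Digit '3' (value 3) x 16^1 = 48
  Digit '3' (value 3) x 16^0 = 3
Sum = 2611

2611


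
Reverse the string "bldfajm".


Input: bldfajm
Reading characters right to left:
  Position 6: 'm'
  Position 5: 'j'
  Position 4: 'a'
  Position 3: 'f'
  Position 2: 'd'
  Position 1: 'l'
  Position 0: 'b'
Reversed: mjafdlb

mjafdlb


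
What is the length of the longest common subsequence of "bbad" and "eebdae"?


LCS of "bbad" and "eebdae"
DP table:
           e    e    b    d    a    e
      0    0    0    0    0    0    0
  b   0    0    0    1    1    1    1
  b   0    0    0    1    1    1    1
  a   0    0    0    1    1    2    2
  d   0    0    0    1    2    2    2
LCS length = dp[4][6] = 2

2


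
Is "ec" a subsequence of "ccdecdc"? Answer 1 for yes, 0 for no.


Check if "ec" is a subsequence of "ccdecdc"
Greedy scan:
  Position 0 ('c'): no match needed
  Position 1 ('c'): no match needed
  Position 2 ('d'): no match needed
  Position 3 ('e'): matches sub[0] = 'e'
  Position 4 ('c'): matches sub[1] = 'c'
  Position 5 ('d'): no match needed
  Position 6 ('c'): no match needed
All 2 characters matched => is a subsequence

1


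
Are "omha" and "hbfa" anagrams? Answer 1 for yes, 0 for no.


Strings: "omha", "hbfa"
Sorted first:  ahmo
Sorted second: abfh
Differ at position 1: 'h' vs 'b' => not anagrams

0


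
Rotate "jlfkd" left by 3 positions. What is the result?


Input: "jlfkd", rotate left by 3
First 3 characters: "jlf"
Remaining characters: "kd"
Concatenate remaining + first: "kd" + "jlf" = "kdjlf"

kdjlf


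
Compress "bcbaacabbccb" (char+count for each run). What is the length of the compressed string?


Input: bcbaacabbccb
Runs:
  'b' x 1 => "b1"
  'c' x 1 => "c1"
  'b' x 1 => "b1"
  'a' x 2 => "a2"
  'c' x 1 => "c1"
  'a' x 1 => "a1"
  'b' x 2 => "b2"
  'c' x 2 => "c2"
  'b' x 1 => "b1"
Compressed: "b1c1b1a2c1a1b2c2b1"
Compressed length: 18

18


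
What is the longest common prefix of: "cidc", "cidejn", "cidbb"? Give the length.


Words: cidc, cidejn, cidbb
  Position 0: all 'c' => match
  Position 1: all 'i' => match
  Position 2: all 'd' => match
  Position 3: ('c', 'e', 'b') => mismatch, stop
LCP = "cid" (length 3)

3


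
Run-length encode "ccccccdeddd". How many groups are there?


Input: ccccccdeddd
Scanning for consecutive runs:
  Group 1: 'c' x 6 (positions 0-5)
  Group 2: 'd' x 1 (positions 6-6)
  Group 3: 'e' x 1 (positions 7-7)
  Group 4: 'd' x 3 (positions 8-10)
Total groups: 4

4


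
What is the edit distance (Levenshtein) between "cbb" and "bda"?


Computing edit distance: "cbb" -> "bda"
DP table:
           b    d    a
      0    1    2    3
  c   1    1    2    3
  b   2    1    2    3
  b   3    2    2    3
Edit distance = dp[3][3] = 3

3


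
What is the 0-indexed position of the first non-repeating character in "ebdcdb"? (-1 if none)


Input: ebdcdb
Character frequencies:
  'b': 2
  'c': 1
  'd': 2
  'e': 1
Scanning left to right for freq == 1:
  Position 0 ('e'): unique! => answer = 0

0


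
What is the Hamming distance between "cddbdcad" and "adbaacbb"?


Comparing "cddbdcad" and "adbaacbb" position by position:
  Position 0: 'c' vs 'a' => differ
  Position 1: 'd' vs 'd' => same
  Position 2: 'd' vs 'b' => differ
  Position 3: 'b' vs 'a' => differ
  Position 4: 'd' vs 'a' => differ
  Position 5: 'c' vs 'c' => same
  Position 6: 'a' vs 'b' => differ
  Position 7: 'd' vs 'b' => differ
Total differences (Hamming distance): 6

6


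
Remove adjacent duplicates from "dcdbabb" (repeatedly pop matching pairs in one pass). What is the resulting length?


Input: dcdbabb
Stack-based adjacent duplicate removal:
  Read 'd': push. Stack: d
  Read 'c': push. Stack: dc
  Read 'd': push. Stack: dcd
  Read 'b': push. Stack: dcdb
  Read 'a': push. Stack: dcdba
  Read 'b': push. Stack: dcdbab
  Read 'b': matches stack top 'b' => pop. Stack: dcdba
Final stack: "dcdba" (length 5)

5


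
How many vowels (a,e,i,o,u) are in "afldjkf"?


Input: afldjkf
Checking each character:
  'a' at position 0: vowel (running total: 1)
  'f' at position 1: consonant
  'l' at position 2: consonant
  'd' at position 3: consonant
  'j' at position 4: consonant
  'k' at position 5: consonant
  'f' at position 6: consonant
Total vowels: 1

1


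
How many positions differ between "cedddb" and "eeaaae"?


Comparing "cedddb" and "eeaaae" position by position:
  Position 0: 'c' vs 'e' => DIFFER
  Position 1: 'e' vs 'e' => same
  Position 2: 'd' vs 'a' => DIFFER
  Position 3: 'd' vs 'a' => DIFFER
  Position 4: 'd' vs 'a' => DIFFER
  Position 5: 'b' vs 'e' => DIFFER
Positions that differ: 5

5


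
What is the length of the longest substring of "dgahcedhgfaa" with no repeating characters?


Input: "dgahcedhgfaa"
Sliding window (track last position of each char):
  Position 0 ('d'): window [0,0] length 1 -- new best
  Position 1 ('g'): window [0,1] length 2 -- new best
  Position 2 ('a'): window [0,2] length 3 -- new best
  Position 3 ('h'): window [0,3] length 4 -- new best
  Position 4 ('c'): window [0,4] length 5 -- new best
  Position 5 ('e'): window [0,5] length 6 -- new best
  Position 6 ('d'): repeat (last at 0), move window start to 1
  Position 6 ('d'): window [1,6] length 6
  Position 7 ('h'): repeat (last at 3), move window start to 4
  Position 7 ('h'): window [4,7] length 4
  Position 8 ('g'): window [4,8] length 5
  Position 9 ('f'): window [4,9] length 6
  Position 10 ('a'): window [4,10] length 7 -- new best
  Position 11 ('a'): repeat (last at 10), move window start to 11
  Position 11 ('a'): window [11,11] length 1
Longest substring with no repeats: "cedhgfa" with length 7

7


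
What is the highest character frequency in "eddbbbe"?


Input: eddbbbe
Character counts:
  'b': 3
  'd': 2
  'e': 2
Maximum frequency: 3

3


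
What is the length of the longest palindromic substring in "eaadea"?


Input: "eaadea"
Checking substrings for palindromes:
  [1:3] "aa" (len 2) => palindrome
Longest palindromic substring: "aa" with length 2

2


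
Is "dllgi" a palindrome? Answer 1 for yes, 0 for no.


Input: dllgi
Reversed: iglld
  Compare pos 0 ('d') with pos 4 ('i'): MISMATCH
  Compare pos 1 ('l') with pos 3 ('g'): MISMATCH
Result: not a palindrome

0


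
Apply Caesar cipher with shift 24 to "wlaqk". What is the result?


Caesar cipher: shift "wlaqk" by 24
  'w' (pos 22) + 24 = pos 20 = 'u'
  'l' (pos 11) + 24 = pos 9 = 'j'
  'a' (pos 0) + 24 = pos 24 = 'y'
  'q' (pos 16) + 24 = pos 14 = 'o'
  'k' (pos 10) + 24 = pos 8 = 'i'
Result: ujyoi

ujyoi


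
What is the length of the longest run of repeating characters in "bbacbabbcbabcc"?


Input: "bbacbabbcbabcc"
Scanning for longest run:
  Position 1 ('b'): continues run of 'b', length=2
  Position 2 ('a'): new char, reset run to 1
  Position 3 ('c'): new char, reset run to 1
  Position 4 ('b'): new char, reset run to 1
  Position 5 ('a'): new char, reset run to 1
  Position 6 ('b'): new char, reset run to 1
  Position 7 ('b'): continues run of 'b', length=2
  Position 8 ('c'): new char, reset run to 1
  Position 9 ('b'): new char, reset run to 1
  Position 10 ('a'): new char, reset run to 1
  Position 11 ('b'): new char, reset run to 1
  Position 12 ('c'): new char, reset run to 1
  Position 13 ('c'): continues run of 'c', length=2
Longest run: 'b' with length 2

2


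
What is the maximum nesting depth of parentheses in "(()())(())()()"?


Input: "(()())(())()()"
Tracking depth:
  Position 0 '(': depth becomes 1
  Position 1 '(': depth becomes 2
  Position 2 ')': depth becomes 1
  Position 3 '(': depth becomes 2
  Position 4 ')': depth becomes 1
  Position 5 ')': depth becomes 0
  Position 6 '(': depth becomes 1
  Position 7 '(': depth becomes 2
  Position 8 ')': depth becomes 1
  Position 9 ')': depth becomes 0
  Position 10 '(': depth becomes 1
  Position 11 ')': depth becomes 0
  Position 12 '(': depth becomes 1
  Position 13 ')': depth becomes 0
Maximum depth reached: 2

2


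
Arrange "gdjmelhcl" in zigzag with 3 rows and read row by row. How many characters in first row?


Zigzag "gdjmelhcl" into 3 rows:
Placing characters:
  'g' => row 0
  'd' => row 1
  'j' => row 2
  'm' => row 1
  'e' => row 0
  'l' => row 1
  'h' => row 2
  'c' => row 1
  'l' => row 0
Rows:
  Row 0: "gel"
  Row 1: "dmlc"
  Row 2: "jh"
First row length: 3

3


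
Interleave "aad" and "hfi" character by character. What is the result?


Interleaving "aad" and "hfi":
  Position 0: 'a' from first, 'h' from second => "ah"
  Position 1: 'a' from first, 'f' from second => "af"
  Position 2: 'd' from first, 'i' from second => "di"
Result: ahafdi

ahafdi


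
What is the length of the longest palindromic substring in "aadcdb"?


Input: "aadcdb"
Checking substrings for palindromes:
  [2:5] "dcd" (len 3) => palindrome
  [0:2] "aa" (len 2) => palindrome
Longest palindromic substring: "dcd" with length 3

3


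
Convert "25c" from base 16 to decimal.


Input: "25c" in base 16
Positional expansion:
  Digit '2' (value 2) x 16^2 = 512
  Digit '5' (value 5) x 16^1 = 80
  Digit 'c' (value 12) x 16^0 = 12
Sum = 604

604


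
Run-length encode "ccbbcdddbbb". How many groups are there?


Input: ccbbcdddbbb
Scanning for consecutive runs:
  Group 1: 'c' x 2 (positions 0-1)
  Group 2: 'b' x 2 (positions 2-3)
  Group 3: 'c' x 1 (positions 4-4)
  Group 4: 'd' x 3 (positions 5-7)
  Group 5: 'b' x 3 (positions 8-10)
Total groups: 5

5


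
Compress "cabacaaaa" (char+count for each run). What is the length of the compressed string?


Input: cabacaaaa
Runs:
  'c' x 1 => "c1"
  'a' x 1 => "a1"
  'b' x 1 => "b1"
  'a' x 1 => "a1"
  'c' x 1 => "c1"
  'a' x 4 => "a4"
Compressed: "c1a1b1a1c1a4"
Compressed length: 12

12


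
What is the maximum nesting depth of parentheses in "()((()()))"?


Input: "()((()()))"
Tracking depth:
  Position 0 '(': depth becomes 1
  Position 1 ')': depth becomes 0
  Position 2 '(': depth becomes 1
  Position 3 '(': depth becomes 2
  Position 4 '(': depth becomes 3
  Position 5 ')': depth becomes 2
  Position 6 '(': depth becomes 3
  Position 7 ')': depth becomes 2
  Position 8 ')': depth becomes 1
  Position 9 ')': depth becomes 0
Maximum depth reached: 3

3


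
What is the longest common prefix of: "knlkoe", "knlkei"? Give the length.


Words: knlkoe, knlkei
  Position 0: all 'k' => match
  Position 1: all 'n' => match
  Position 2: all 'l' => match
  Position 3: all 'k' => match
  Position 4: ('o', 'e') => mismatch, stop
LCP = "knlk" (length 4)

4


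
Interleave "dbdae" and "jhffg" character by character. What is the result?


Interleaving "dbdae" and "jhffg":
  Position 0: 'd' from first, 'j' from second => "dj"
  Position 1: 'b' from first, 'h' from second => "bh"
  Position 2: 'd' from first, 'f' from second => "df"
  Position 3: 'a' from first, 'f' from second => "af"
  Position 4: 'e' from first, 'g' from second => "eg"
Result: djbhdfafeg

djbhdfafeg


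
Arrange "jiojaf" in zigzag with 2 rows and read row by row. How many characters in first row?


Zigzag "jiojaf" into 2 rows:
Placing characters:
  'j' => row 0
  'i' => row 1
  'o' => row 0
  'j' => row 1
  'a' => row 0
  'f' => row 1
Rows:
  Row 0: "joa"
  Row 1: "ijf"
First row length: 3

3


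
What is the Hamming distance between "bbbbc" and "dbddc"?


Comparing "bbbbc" and "dbddc" position by position:
  Position 0: 'b' vs 'd' => differ
  Position 1: 'b' vs 'b' => same
  Position 2: 'b' vs 'd' => differ
  Position 3: 'b' vs 'd' => differ
  Position 4: 'c' vs 'c' => same
Total differences (Hamming distance): 3

3


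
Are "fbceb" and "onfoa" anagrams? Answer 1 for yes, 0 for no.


Strings: "fbceb", "onfoa"
Sorted first:  bbcef
Sorted second: afnoo
Differ at position 0: 'b' vs 'a' => not anagrams

0


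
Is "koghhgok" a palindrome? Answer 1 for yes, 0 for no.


Input: koghhgok
Reversed: koghhgok
  Compare pos 0 ('k') with pos 7 ('k'): match
  Compare pos 1 ('o') with pos 6 ('o'): match
  Compare pos 2 ('g') with pos 5 ('g'): match
  Compare pos 3 ('h') with pos 4 ('h'): match
Result: palindrome

1


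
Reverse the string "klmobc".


Input: klmobc
Reading characters right to left:
  Position 5: 'c'
  Position 4: 'b'
  Position 3: 'o'
  Position 2: 'm'
  Position 1: 'l'
  Position 0: 'k'
Reversed: cbomlk

cbomlk


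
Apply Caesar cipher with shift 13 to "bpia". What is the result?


Caesar cipher: shift "bpia" by 13
  'b' (pos 1) + 13 = pos 14 = 'o'
  'p' (pos 15) + 13 = pos 2 = 'c'
  'i' (pos 8) + 13 = pos 21 = 'v'
  'a' (pos 0) + 13 = pos 13 = 'n'
Result: ocvn

ocvn


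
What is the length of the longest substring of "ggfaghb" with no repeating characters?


Input: "ggfaghb"
Sliding window (track last position of each char):
  Position 0 ('g'): window [0,0] length 1 -- new best
  Position 1 ('g'): repeat (last at 0), move window start to 1
  Position 1 ('g'): window [1,1] length 1
  Position 2 ('f'): window [1,2] length 2 -- new best
  Position 3 ('a'): window [1,3] length 3 -- new best
  Position 4 ('g'): repeat (last at 1), move window start to 2
  Position 4 ('g'): window [2,4] length 3
  Position 5 ('h'): window [2,5] length 4 -- new best
  Position 6 ('b'): window [2,6] length 5 -- new best
Longest substring with no repeats: "faghb" with length 5

5


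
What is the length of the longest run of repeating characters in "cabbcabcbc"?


Input: "cabbcabcbc"
Scanning for longest run:
  Position 1 ('a'): new char, reset run to 1
  Position 2 ('b'): new char, reset run to 1
  Position 3 ('b'): continues run of 'b', length=2
  Position 4 ('c'): new char, reset run to 1
  Position 5 ('a'): new char, reset run to 1
  Position 6 ('b'): new char, reset run to 1
  Position 7 ('c'): new char, reset run to 1
  Position 8 ('b'): new char, reset run to 1
  Position 9 ('c'): new char, reset run to 1
Longest run: 'b' with length 2

2


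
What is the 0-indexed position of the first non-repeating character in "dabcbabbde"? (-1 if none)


Input: dabcbabbde
Character frequencies:
  'a': 2
  'b': 4
  'c': 1
  'd': 2
  'e': 1
Scanning left to right for freq == 1:
  Position 0 ('d'): freq=2, skip
  Position 1 ('a'): freq=2, skip
  Position 2 ('b'): freq=4, skip
  Position 3 ('c'): unique! => answer = 3

3


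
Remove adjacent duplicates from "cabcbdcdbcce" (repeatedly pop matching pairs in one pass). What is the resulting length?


Input: cabcbdcdbcce
Stack-based adjacent duplicate removal:
  Read 'c': push. Stack: c
  Read 'a': push. Stack: ca
  Read 'b': push. Stack: cab
  Read 'c': push. Stack: cabc
  Read 'b': push. Stack: cabcb
  Read 'd': push. Stack: cabcbd
  Read 'c': push. Stack: cabcbdc
  Read 'd': push. Stack: cabcbdcd
  Read 'b': push. Stack: cabcbdcdb
  Read 'c': push. Stack: cabcbdcdbc
  Read 'c': matches stack top 'c' => pop. Stack: cabcbdcdb
  Read 'e': push. Stack: cabcbdcdbe
Final stack: "cabcbdcdbe" (length 10)

10


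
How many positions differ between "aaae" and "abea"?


Comparing "aaae" and "abea" position by position:
  Position 0: 'a' vs 'a' => same
  Position 1: 'a' vs 'b' => DIFFER
  Position 2: 'a' vs 'e' => DIFFER
  Position 3: 'e' vs 'a' => DIFFER
Positions that differ: 3

3


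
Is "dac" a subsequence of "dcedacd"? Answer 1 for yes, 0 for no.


Check if "dac" is a subsequence of "dcedacd"
Greedy scan:
  Position 0 ('d'): matches sub[0] = 'd'
  Position 1 ('c'): no match needed
  Position 2 ('e'): no match needed
  Position 3 ('d'): no match needed
  Position 4 ('a'): matches sub[1] = 'a'
  Position 5 ('c'): matches sub[2] = 'c'
  Position 6 ('d'): no match needed
All 3 characters matched => is a subsequence

1


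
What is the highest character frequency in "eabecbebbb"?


Input: eabecbebbb
Character counts:
  'a': 1
  'b': 5
  'c': 1
  'e': 3
Maximum frequency: 5

5


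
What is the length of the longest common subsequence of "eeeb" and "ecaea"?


LCS of "eeeb" and "ecaea"
DP table:
           e    c    a    e    a
      0    0    0    0    0    0
  e   0    1    1    1    1    1
  e   0    1    1    1    2    2
  e   0    1    1    1    2    2
  b   0    1    1    1    2    2
LCS length = dp[4][5] = 2

2


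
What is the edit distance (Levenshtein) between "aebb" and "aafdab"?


Computing edit distance: "aebb" -> "aafdab"
DP table:
           a    a    f    d    a    b
      0    1    2    3    4    5    6
  a   1    0    1    2    3    4    5
  e   2    1    1    2    3    4    5
  b   3    2    2    2    3    4    4
  b   4    3    3    3    3    4    4
Edit distance = dp[4][6] = 4

4


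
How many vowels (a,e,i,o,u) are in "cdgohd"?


Input: cdgohd
Checking each character:
  'c' at position 0: consonant
  'd' at position 1: consonant
  'g' at position 2: consonant
  'o' at position 3: vowel (running total: 1)
  'h' at position 4: consonant
  'd' at position 5: consonant
Total vowels: 1

1


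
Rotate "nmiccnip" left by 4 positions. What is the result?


Input: "nmiccnip", rotate left by 4
First 4 characters: "nmic"
Remaining characters: "cnip"
Concatenate remaining + first: "cnip" + "nmic" = "cnipnmic"

cnipnmic


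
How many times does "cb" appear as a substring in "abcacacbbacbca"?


Searching for "cb" in "abcacacbbacbca"
Scanning each position:
  Position 0: "ab" => no
  Position 1: "bc" => no
  Position 2: "ca" => no
  Position 3: "ac" => no
  Position 4: "ca" => no
  Position 5: "ac" => no
  Position 6: "cb" => MATCH
  Position 7: "bb" => no
  Position 8: "ba" => no
  Position 9: "ac" => no
  Position 10: "cb" => MATCH
  Position 11: "bc" => no
  Position 12: "ca" => no
Total occurrences: 2

2


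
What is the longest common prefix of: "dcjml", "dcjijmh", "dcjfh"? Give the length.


Words: dcjml, dcjijmh, dcjfh
  Position 0: all 'd' => match
  Position 1: all 'c' => match
  Position 2: all 'j' => match
  Position 3: ('m', 'i', 'f') => mismatch, stop
LCP = "dcj" (length 3)

3


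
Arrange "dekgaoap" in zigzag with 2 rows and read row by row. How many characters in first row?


Zigzag "dekgaoap" into 2 rows:
Placing characters:
  'd' => row 0
  'e' => row 1
  'k' => row 0
  'g' => row 1
  'a' => row 0
  'o' => row 1
  'a' => row 0
  'p' => row 1
Rows:
  Row 0: "dkaa"
  Row 1: "egop"
First row length: 4

4


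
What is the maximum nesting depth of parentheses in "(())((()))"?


Input: "(())((()))"
Tracking depth:
  Position 0 '(': depth becomes 1
  Position 1 '(': depth becomes 2
  Position 2 ')': depth becomes 1
  Position 3 ')': depth becomes 0
  Position 4 '(': depth becomes 1
  Position 5 '(': depth becomes 2
  Position 6 '(': depth becomes 3
  Position 7 ')': depth becomes 2
  Position 8 ')': depth becomes 1
  Position 9 ')': depth becomes 0
Maximum depth reached: 3

3


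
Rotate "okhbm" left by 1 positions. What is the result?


Input: "okhbm", rotate left by 1
First 1 characters: "o"
Remaining characters: "khbm"
Concatenate remaining + first: "khbm" + "o" = "khbmo"

khbmo


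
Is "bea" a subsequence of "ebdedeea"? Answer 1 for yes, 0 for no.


Check if "bea" is a subsequence of "ebdedeea"
Greedy scan:
  Position 0 ('e'): no match needed
  Position 1 ('b'): matches sub[0] = 'b'
  Position 2 ('d'): no match needed
  Position 3 ('e'): matches sub[1] = 'e'
  Position 4 ('d'): no match needed
  Position 5 ('e'): no match needed
  Position 6 ('e'): no match needed
  Position 7 ('a'): matches sub[2] = 'a'
All 3 characters matched => is a subsequence

1


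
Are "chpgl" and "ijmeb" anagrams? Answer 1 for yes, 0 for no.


Strings: "chpgl", "ijmeb"
Sorted first:  cghlp
Sorted second: beijm
Differ at position 0: 'c' vs 'b' => not anagrams

0


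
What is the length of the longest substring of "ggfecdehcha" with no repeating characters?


Input: "ggfecdehcha"
Sliding window (track last position of each char):
  Position 0 ('g'): window [0,0] length 1 -- new best
  Position 1 ('g'): repeat (last at 0), move window start to 1
  Position 1 ('g'): window [1,1] length 1
  Position 2 ('f'): window [1,2] length 2 -- new best
  Position 3 ('e'): window [1,3] length 3 -- new best
  Position 4 ('c'): window [1,4] length 4 -- new best
  Position 5 ('d'): window [1,5] length 5 -- new best
  Position 6 ('e'): repeat (last at 3), move window start to 4
  Position 6 ('e'): window [4,6] length 3
  Position 7 ('h'): window [4,7] length 4
  Position 8 ('c'): repeat (last at 4), move window start to 5
  Position 8 ('c'): window [5,8] length 4
  Position 9 ('h'): repeat (last at 7), move window start to 8
  Position 9 ('h'): window [8,9] length 2
  Position 10 ('a'): window [8,10] length 3
Longest substring with no repeats: "gfecd" with length 5

5


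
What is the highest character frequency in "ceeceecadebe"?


Input: ceeceecadebe
Character counts:
  'a': 1
  'b': 1
  'c': 3
  'd': 1
  'e': 6
Maximum frequency: 6

6


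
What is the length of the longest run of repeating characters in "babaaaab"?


Input: "babaaaab"
Scanning for longest run:
  Position 1 ('a'): new char, reset run to 1
  Position 2 ('b'): new char, reset run to 1
  Position 3 ('a'): new char, reset run to 1
  Position 4 ('a'): continues run of 'a', length=2
  Position 5 ('a'): continues run of 'a', length=3
  Position 6 ('a'): continues run of 'a', length=4
  Position 7 ('b'): new char, reset run to 1
Longest run: 'a' with length 4

4


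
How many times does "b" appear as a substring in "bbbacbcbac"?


Searching for "b" in "bbbacbcbac"
Scanning each position:
  Position 0: "b" => MATCH
  Position 1: "b" => MATCH
  Position 2: "b" => MATCH
  Position 3: "a" => no
  Position 4: "c" => no
  Position 5: "b" => MATCH
  Position 6: "c" => no
  Position 7: "b" => MATCH
  Position 8: "a" => no
  Position 9: "c" => no
Total occurrences: 5

5


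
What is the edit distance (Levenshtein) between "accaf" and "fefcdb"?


Computing edit distance: "accaf" -> "fefcdb"
DP table:
           f    e    f    c    d    b
      0    1    2    3    4    5    6
  a   1    1    2    3    4    5    6
  c   2    2    2    3    3    4    5
  c   3    3    3    3    3    4    5
  a   4    4    4    4    4    4    5
  f   5    4    5    4    5    5    5
Edit distance = dp[5][6] = 5

5


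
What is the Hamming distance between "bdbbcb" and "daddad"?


Comparing "bdbbcb" and "daddad" position by position:
  Position 0: 'b' vs 'd' => differ
  Position 1: 'd' vs 'a' => differ
  Position 2: 'b' vs 'd' => differ
  Position 3: 'b' vs 'd' => differ
  Position 4: 'c' vs 'a' => differ
  Position 5: 'b' vs 'd' => differ
Total differences (Hamming distance): 6

6


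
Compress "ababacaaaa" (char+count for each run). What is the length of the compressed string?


Input: ababacaaaa
Runs:
  'a' x 1 => "a1"
  'b' x 1 => "b1"
  'a' x 1 => "a1"
  'b' x 1 => "b1"
  'a' x 1 => "a1"
  'c' x 1 => "c1"
  'a' x 4 => "a4"
Compressed: "a1b1a1b1a1c1a4"
Compressed length: 14

14


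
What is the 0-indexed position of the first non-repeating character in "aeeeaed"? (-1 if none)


Input: aeeeaed
Character frequencies:
  'a': 2
  'd': 1
  'e': 4
Scanning left to right for freq == 1:
  Position 0 ('a'): freq=2, skip
  Position 1 ('e'): freq=4, skip
  Position 2 ('e'): freq=4, skip
  Position 3 ('e'): freq=4, skip
  Position 4 ('a'): freq=2, skip
  Position 5 ('e'): freq=4, skip
  Position 6 ('d'): unique! => answer = 6

6


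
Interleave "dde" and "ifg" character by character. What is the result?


Interleaving "dde" and "ifg":
  Position 0: 'd' from first, 'i' from second => "di"
  Position 1: 'd' from first, 'f' from second => "df"
  Position 2: 'e' from first, 'g' from second => "eg"
Result: didfeg

didfeg


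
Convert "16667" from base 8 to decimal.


Input: "16667" in base 8
Positional expansion:
  Digit '1' (value 1) x 8^4 = 4096
  Digit '6' (value 6) x 8^3 = 3072
  Digit '6' (value 6) x 8^2 = 384
  Digit '6' (value 6) x 8^1 = 48
  Digit '7' (value 7) x 8^0 = 7
Sum = 7607

7607


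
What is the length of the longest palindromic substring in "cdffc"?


Input: "cdffc"
Checking substrings for palindromes:
  [2:4] "ff" (len 2) => palindrome
Longest palindromic substring: "ff" with length 2

2


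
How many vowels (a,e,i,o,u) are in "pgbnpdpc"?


Input: pgbnpdpc
Checking each character:
  'p' at position 0: consonant
  'g' at position 1: consonant
  'b' at position 2: consonant
  'n' at position 3: consonant
  'p' at position 4: consonant
  'd' at position 5: consonant
  'p' at position 6: consonant
  'c' at position 7: consonant
Total vowels: 0

0


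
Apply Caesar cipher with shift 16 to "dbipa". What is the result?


Caesar cipher: shift "dbipa" by 16
  'd' (pos 3) + 16 = pos 19 = 't'
  'b' (pos 1) + 16 = pos 17 = 'r'
  'i' (pos 8) + 16 = pos 24 = 'y'
  'p' (pos 15) + 16 = pos 5 = 'f'
  'a' (pos 0) + 16 = pos 16 = 'q'
Result: tryfq

tryfq


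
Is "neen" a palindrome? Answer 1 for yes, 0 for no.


Input: neen
Reversed: neen
  Compare pos 0 ('n') with pos 3 ('n'): match
  Compare pos 1 ('e') with pos 2 ('e'): match
Result: palindrome

1


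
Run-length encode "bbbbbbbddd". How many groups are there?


Input: bbbbbbbddd
Scanning for consecutive runs:
  Group 1: 'b' x 7 (positions 0-6)
  Group 2: 'd' x 3 (positions 7-9)
Total groups: 2

2


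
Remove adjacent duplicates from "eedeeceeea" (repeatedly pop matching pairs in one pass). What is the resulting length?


Input: eedeeceeea
Stack-based adjacent duplicate removal:
  Read 'e': push. Stack: e
  Read 'e': matches stack top 'e' => pop. Stack: (empty)
  Read 'd': push. Stack: d
  Read 'e': push. Stack: de
  Read 'e': matches stack top 'e' => pop. Stack: d
  Read 'c': push. Stack: dc
  Read 'e': push. Stack: dce
  Read 'e': matches stack top 'e' => pop. Stack: dc
  Read 'e': push. Stack: dce
  Read 'a': push. Stack: dcea
Final stack: "dcea" (length 4)

4


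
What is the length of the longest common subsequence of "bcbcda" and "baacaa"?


LCS of "bcbcda" and "baacaa"
DP table:
           b    a    a    c    a    a
      0    0    0    0    0    0    0
  b   0    1    1    1    1    1    1
  c   0    1    1    1    2    2    2
  b   0    1    1    1    2    2    2
  c   0    1    1    1    2    2    2
  d   0    1    1    1    2    2    2
  a   0    1    2    2    2    3    3
LCS length = dp[6][6] = 3

3


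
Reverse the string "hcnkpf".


Input: hcnkpf
Reading characters right to left:
  Position 5: 'f'
  Position 4: 'p'
  Position 3: 'k'
  Position 2: 'n'
  Position 1: 'c'
  Position 0: 'h'
Reversed: fpknch

fpknch


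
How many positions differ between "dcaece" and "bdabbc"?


Comparing "dcaece" and "bdabbc" position by position:
  Position 0: 'd' vs 'b' => DIFFER
  Position 1: 'c' vs 'd' => DIFFER
  Position 2: 'a' vs 'a' => same
  Position 3: 'e' vs 'b' => DIFFER
  Position 4: 'c' vs 'b' => DIFFER
  Position 5: 'e' vs 'c' => DIFFER
Positions that differ: 5

5


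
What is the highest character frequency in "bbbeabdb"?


Input: bbbeabdb
Character counts:
  'a': 1
  'b': 5
  'd': 1
  'e': 1
Maximum frequency: 5

5


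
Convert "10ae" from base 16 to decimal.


Input: "10ae" in base 16
Positional expansion:
  Digit '1' (value 1) x 16^3 = 4096
  Digit '0' (value 0) x 16^2 = 0
  Digit 'a' (value 10) x 16^1 = 160
  Digit 'e' (value 14) x 16^0 = 14
Sum = 4270

4270


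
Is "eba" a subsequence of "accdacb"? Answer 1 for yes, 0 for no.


Check if "eba" is a subsequence of "accdacb"
Greedy scan:
  Position 0 ('a'): no match needed
  Position 1 ('c'): no match needed
  Position 2 ('c'): no match needed
  Position 3 ('d'): no match needed
  Position 4 ('a'): no match needed
  Position 5 ('c'): no match needed
  Position 6 ('b'): no match needed
Only matched 0/3 characters => not a subsequence

0


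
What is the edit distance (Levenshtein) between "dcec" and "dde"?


Computing edit distance: "dcec" -> "dde"
DP table:
           d    d    e
      0    1    2    3
  d   1    0    1    2
  c   2    1    1    2
  e   3    2    2    1
  c   4    3    3    2
Edit distance = dp[4][3] = 2

2


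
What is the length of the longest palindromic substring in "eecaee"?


Input: "eecaee"
Checking substrings for palindromes:
  [0:2] "ee" (len 2) => palindrome
  [4:6] "ee" (len 2) => palindrome
Longest palindromic substring: "ee" with length 2

2


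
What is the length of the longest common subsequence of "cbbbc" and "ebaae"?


LCS of "cbbbc" and "ebaae"
DP table:
           e    b    a    a    e
      0    0    0    0    0    0
  c   0    0    0    0    0    0
  b   0    0    1    1    1    1
  b   0    0    1    1    1    1
  b   0    0    1    1    1    1
  c   0    0    1    1    1    1
LCS length = dp[5][5] = 1

1


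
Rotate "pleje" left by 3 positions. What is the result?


Input: "pleje", rotate left by 3
First 3 characters: "ple"
Remaining characters: "je"
Concatenate remaining + first: "je" + "ple" = "jeple"

jeple


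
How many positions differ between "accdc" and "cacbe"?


Comparing "accdc" and "cacbe" position by position:
  Position 0: 'a' vs 'c' => DIFFER
  Position 1: 'c' vs 'a' => DIFFER
  Position 2: 'c' vs 'c' => same
  Position 3: 'd' vs 'b' => DIFFER
  Position 4: 'c' vs 'e' => DIFFER
Positions that differ: 4

4


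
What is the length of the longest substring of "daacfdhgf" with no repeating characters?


Input: "daacfdhgf"
Sliding window (track last position of each char):
  Position 0 ('d'): window [0,0] length 1 -- new best
  Position 1 ('a'): window [0,1] length 2 -- new best
  Position 2 ('a'): repeat (last at 1), move window start to 2
  Position 2 ('a'): window [2,2] length 1
  Position 3 ('c'): window [2,3] length 2
  Position 4 ('f'): window [2,4] length 3 -- new best
  Position 5 ('d'): window [2,5] length 4 -- new best
  Position 6 ('h'): window [2,6] length 5 -- new best
  Position 7 ('g'): window [2,7] length 6 -- new best
  Position 8 ('f'): repeat (last at 4), move window start to 5
  Position 8 ('f'): window [5,8] length 4
Longest substring with no repeats: "acfdhg" with length 6

6


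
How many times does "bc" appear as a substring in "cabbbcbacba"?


Searching for "bc" in "cabbbcbacba"
Scanning each position:
  Position 0: "ca" => no
  Position 1: "ab" => no
  Position 2: "bb" => no
  Position 3: "bb" => no
  Position 4: "bc" => MATCH
  Position 5: "cb" => no
  Position 6: "ba" => no
  Position 7: "ac" => no
  Position 8: "cb" => no
  Position 9: "ba" => no
Total occurrences: 1

1


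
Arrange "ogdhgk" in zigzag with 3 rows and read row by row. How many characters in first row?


Zigzag "ogdhgk" into 3 rows:
Placing characters:
  'o' => row 0
  'g' => row 1
  'd' => row 2
  'h' => row 1
  'g' => row 0
  'k' => row 1
Rows:
  Row 0: "og"
  Row 1: "ghk"
  Row 2: "d"
First row length: 2

2


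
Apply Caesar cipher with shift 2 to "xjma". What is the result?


Caesar cipher: shift "xjma" by 2
  'x' (pos 23) + 2 = pos 25 = 'z'
  'j' (pos 9) + 2 = pos 11 = 'l'
  'm' (pos 12) + 2 = pos 14 = 'o'
  'a' (pos 0) + 2 = pos 2 = 'c'
Result: zloc

zloc


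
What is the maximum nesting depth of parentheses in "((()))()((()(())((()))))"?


Input: "((()))()((()(())((()))))"
Tracking depth:
  Position 0 '(': depth becomes 1
  Position 1 '(': depth becomes 2
  Position 2 '(': depth becomes 3
  Position 3 ')': depth becomes 2
  Position 4 ')': depth becomes 1
  Position 5 ')': depth becomes 0
  Position 6 '(': depth becomes 1
  Position 7 ')': depth becomes 0
  Position 8 '(': depth becomes 1
  Position 9 '(': depth becomes 2
  Position 10 '(': depth becomes 3
  Position 11 ')': depth becomes 2
  Position 12 '(': depth becomes 3
  Position 13 '(': depth becomes 4
  Position 14 ')': depth becomes 3
  Position 15 ')': depth becomes 2
  Position 16 '(': depth becomes 3
  Position 17 '(': depth becomes 4
  Position 18 '(': depth becomes 5
  Position 19 ')': depth becomes 4
  Position 20 ')': depth becomes 3
  Position 21 ')': depth becomes 2
  Position 22 ')': depth becomes 1
  Position 23 ')': depth becomes 0
Maximum depth reached: 5

5


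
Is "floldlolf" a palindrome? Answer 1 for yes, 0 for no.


Input: floldlolf
Reversed: floldlolf
  Compare pos 0 ('f') with pos 8 ('f'): match
  Compare pos 1 ('l') with pos 7 ('l'): match
  Compare pos 2 ('o') with pos 6 ('o'): match
  Compare pos 3 ('l') with pos 5 ('l'): match
Result: palindrome

1


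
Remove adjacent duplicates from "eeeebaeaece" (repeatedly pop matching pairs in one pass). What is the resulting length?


Input: eeeebaeaece
Stack-based adjacent duplicate removal:
  Read 'e': push. Stack: e
  Read 'e': matches stack top 'e' => pop. Stack: (empty)
  Read 'e': push. Stack: e
  Read 'e': matches stack top 'e' => pop. Stack: (empty)
  Read 'b': push. Stack: b
  Read 'a': push. Stack: ba
  Read 'e': push. Stack: bae
  Read 'a': push. Stack: baea
  Read 'e': push. Stack: baeae
  Read 'c': push. Stack: baeaec
  Read 'e': push. Stack: baeaece
Final stack: "baeaece" (length 7)

7


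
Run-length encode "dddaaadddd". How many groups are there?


Input: dddaaadddd
Scanning for consecutive runs:
  Group 1: 'd' x 3 (positions 0-2)
  Group 2: 'a' x 3 (positions 3-5)
  Group 3: 'd' x 4 (positions 6-9)
Total groups: 3

3


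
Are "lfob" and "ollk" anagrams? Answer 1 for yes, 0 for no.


Strings: "lfob", "ollk"
Sorted first:  bflo
Sorted second: kllo
Differ at position 0: 'b' vs 'k' => not anagrams

0


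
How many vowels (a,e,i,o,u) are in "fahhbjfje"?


Input: fahhbjfje
Checking each character:
  'f' at position 0: consonant
  'a' at position 1: vowel (running total: 1)
  'h' at position 2: consonant
  'h' at position 3: consonant
  'b' at position 4: consonant
  'j' at position 5: consonant
  'f' at position 6: consonant
  'j' at position 7: consonant
  'e' at position 8: vowel (running total: 2)
Total vowels: 2

2


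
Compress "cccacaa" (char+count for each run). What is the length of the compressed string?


Input: cccacaa
Runs:
  'c' x 3 => "c3"
  'a' x 1 => "a1"
  'c' x 1 => "c1"
  'a' x 2 => "a2"
Compressed: "c3a1c1a2"
Compressed length: 8

8


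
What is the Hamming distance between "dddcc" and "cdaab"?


Comparing "dddcc" and "cdaab" position by position:
  Position 0: 'd' vs 'c' => differ
  Position 1: 'd' vs 'd' => same
  Position 2: 'd' vs 'a' => differ
  Position 3: 'c' vs 'a' => differ
  Position 4: 'c' vs 'b' => differ
Total differences (Hamming distance): 4

4


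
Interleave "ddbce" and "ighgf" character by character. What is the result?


Interleaving "ddbce" and "ighgf":
  Position 0: 'd' from first, 'i' from second => "di"
  Position 1: 'd' from first, 'g' from second => "dg"
  Position 2: 'b' from first, 'h' from second => "bh"
  Position 3: 'c' from first, 'g' from second => "cg"
  Position 4: 'e' from first, 'f' from second => "ef"
Result: didgbhcgef

didgbhcgef


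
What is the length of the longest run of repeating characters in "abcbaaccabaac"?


Input: "abcbaaccabaac"
Scanning for longest run:
  Position 1 ('b'): new char, reset run to 1
  Position 2 ('c'): new char, reset run to 1
  Position 3 ('b'): new char, reset run to 1
  Position 4 ('a'): new char, reset run to 1
  Position 5 ('a'): continues run of 'a', length=2
  Position 6 ('c'): new char, reset run to 1
  Position 7 ('c'): continues run of 'c', length=2
  Position 8 ('a'): new char, reset run to 1
  Position 9 ('b'): new char, reset run to 1
  Position 10 ('a'): new char, reset run to 1
  Position 11 ('a'): continues run of 'a', length=2
  Position 12 ('c'): new char, reset run to 1
Longest run: 'a' with length 2

2


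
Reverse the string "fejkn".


Input: fejkn
Reading characters right to left:
  Position 4: 'n'
  Position 3: 'k'
  Position 2: 'j'
  Position 1: 'e'
  Position 0: 'f'
Reversed: nkjef

nkjef


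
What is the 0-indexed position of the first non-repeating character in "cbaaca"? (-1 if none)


Input: cbaaca
Character frequencies:
  'a': 3
  'b': 1
  'c': 2
Scanning left to right for freq == 1:
  Position 0 ('c'): freq=2, skip
  Position 1 ('b'): unique! => answer = 1

1


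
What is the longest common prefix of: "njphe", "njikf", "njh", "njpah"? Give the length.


Words: njphe, njikf, njh, njpah
  Position 0: all 'n' => match
  Position 1: all 'j' => match
  Position 2: ('p', 'i', 'h', 'p') => mismatch, stop
LCP = "nj" (length 2)

2


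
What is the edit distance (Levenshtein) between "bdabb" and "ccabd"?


Computing edit distance: "bdabb" -> "ccabd"
DP table:
           c    c    a    b    d
      0    1    2    3    4    5
  b   1    1    2    3    3    4
  d   2    2    2    3    4    3
  a   3    3    3    2    3    4
  b   4    4    4    3    2    3
  b   5    5    5    4    3    3
Edit distance = dp[5][5] = 3

3


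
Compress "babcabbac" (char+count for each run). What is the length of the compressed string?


Input: babcabbac
Runs:
  'b' x 1 => "b1"
  'a' x 1 => "a1"
  'b' x 1 => "b1"
  'c' x 1 => "c1"
  'a' x 1 => "a1"
  'b' x 2 => "b2"
  'a' x 1 => "a1"
  'c' x 1 => "c1"
Compressed: "b1a1b1c1a1b2a1c1"
Compressed length: 16

16


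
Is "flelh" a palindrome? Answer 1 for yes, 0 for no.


Input: flelh
Reversed: hlelf
  Compare pos 0 ('f') with pos 4 ('h'): MISMATCH
  Compare pos 1 ('l') with pos 3 ('l'): match
Result: not a palindrome

0
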